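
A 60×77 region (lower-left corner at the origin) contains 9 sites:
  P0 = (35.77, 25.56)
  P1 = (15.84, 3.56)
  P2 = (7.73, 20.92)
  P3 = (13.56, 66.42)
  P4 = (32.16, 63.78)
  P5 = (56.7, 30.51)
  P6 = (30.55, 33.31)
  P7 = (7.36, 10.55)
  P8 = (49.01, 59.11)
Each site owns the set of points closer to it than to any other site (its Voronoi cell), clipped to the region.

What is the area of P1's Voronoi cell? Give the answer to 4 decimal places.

1. box [0,60]×[0,77]: [(0, 0) (60, 0) (60, 77) (0, 77)]
2. ⊥bis P1·P0 via (25.805,14.56): [(0, 37.937) (0, 0) (41.8773, 0)]  |A|=794.3483
3. ⊥bis P1·P2 via (11.785,12.24): [(22.7246, 17.3506) (0, 6.7344) (0, 0) (41.8773, 0)]  |A|=439.8163
4. ⊥bis P1·P3 via (14.7,34.99): [(22.7246, 17.3506) (0, 6.7344) (0, 0) (41.8773, 0)]  |A|=439.8163
5. ⊥bis P1·P4 via (24,33.67): [(22.7246, 17.3506) (0, 6.7344) (0, 0) (41.8773, 0)]  |A|=439.8163
6. ⊥bis P1·P5 via (36.27,17.035): [(22.7246, 17.3506) (0, 6.7344) (0, 0) (41.8773, 0)]  |A|=439.8163
7. ⊥bis P1·P6 via (23.195,18.435): [(22.7246, 17.3506) (0, 6.7344) (0, 0) (41.8773, 0)]  |A|=439.8163
8. ⊥bis P1·P7 via (11.6,7.055): [(22.7246, 17.3506) (18.4346, 15.3465) (5.7846, 0) (41.8773, 0)]  |A|=333.3562
9. ⊥bis P1·P8 via (32.425,31.335): [(22.7246, 17.3506) (18.4346, 15.3465) (5.7846, 0) (41.8773, 0)]  |A|=333.3562
10. canonical 4-gon: [(22.7246, 17.3506) (18.4346, 15.3465) (5.7846, 0) (41.8773, 0)]
11. shoelace: 333.3562

Area of P1's cell: 333.3562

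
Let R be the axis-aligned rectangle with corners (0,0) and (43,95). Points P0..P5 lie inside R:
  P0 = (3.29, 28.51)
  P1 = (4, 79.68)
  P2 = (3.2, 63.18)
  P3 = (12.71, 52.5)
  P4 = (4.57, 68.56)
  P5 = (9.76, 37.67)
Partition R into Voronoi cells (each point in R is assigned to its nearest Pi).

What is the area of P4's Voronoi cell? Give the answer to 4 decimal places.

1. box [0,43]×[0,95]: [(0, 0) (43, 0) (43, 95) (0, 95)]
2. ⊥bis P4·P0 via (3.93,48.535): [(0, 48.6606) (43, 47.2863) (43, 95) (0, 95)]  |A|=2022.1411
3. ⊥bis P4·P1 via (4.285,74.12): [(0, 73.9004) (0, 48.6606) (43, 47.2863) (43, 76.1045)]  |A|=1162.2454
4. ⊥bis P4·P2 via (3.885,65.87): [(0, 73.9004) (0, 66.8593) (43, 55.9095) (43, 76.1045)]  |A|=585.5752
5. ⊥bis P4·P3 via (8.64,60.53): [(38.9594, 75.8974) (0, 73.9004) (0, 66.8593) (14.0624, 63.2784)]  |A|=270.4621
6. ⊥bis P4·P5 via (7.165,53.115): [(38.9594, 75.8974) (0, 73.9004) (0, 66.8593) (14.0624, 63.2784)]  |A|=270.4621
7. canonical 4-gon: [(38.9594, 75.8974) (0, 73.9004) (0, 66.8593) (14.0624, 63.2784)]
8. shoelace: 270.4621

Area of P4's cell: 270.4621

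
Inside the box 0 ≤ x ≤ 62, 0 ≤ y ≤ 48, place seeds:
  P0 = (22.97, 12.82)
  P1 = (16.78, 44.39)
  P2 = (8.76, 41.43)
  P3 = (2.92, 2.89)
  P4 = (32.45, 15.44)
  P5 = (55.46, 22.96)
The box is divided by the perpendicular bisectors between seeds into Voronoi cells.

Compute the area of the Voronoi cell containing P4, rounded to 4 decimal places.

Area of P4's cell: 591.5948

1. box [0,62]×[0,48]: [(0, 0) (62, 0) (62, 48) (0, 48)]
2. ⊥bis P4·P0 via (27.71,14.13): [(31.6151, 0) (62, 0) (62, 48) (18.3493, 48)]  |A|=1776.8537
3. ⊥bis P4·P1 via (24.615,29.915): [(23.5124, 29.3182) (31.6151, 0) (62, 0) (62, 48) (58.0267, 48)]  |A|=1406.2314
4. ⊥bis P4·P2 via (20.605,28.435): [(23.5124, 29.3182) (31.6151, 0) (62, 0) (62, 48) (58.0267, 48)]  |A|=1406.2314
5. ⊥bis P4·P3 via (17.685,9.165): [(23.5124, 29.3182) (31.6151, 0) (62, 0) (62, 48) (58.0267, 48)]  |A|=1406.2314
6. ⊥bis P4·P5 via (43.955,19.2): [(38.0726, 37.1993) (23.5124, 29.3182) (31.6151, 0) (50.2298, 0)]  |A|=591.5948
7. canonical 4-gon: [(38.0726, 37.1993) (23.5124, 29.3182) (31.6151, 0) (50.2298, 0)]
8. shoelace: 591.5948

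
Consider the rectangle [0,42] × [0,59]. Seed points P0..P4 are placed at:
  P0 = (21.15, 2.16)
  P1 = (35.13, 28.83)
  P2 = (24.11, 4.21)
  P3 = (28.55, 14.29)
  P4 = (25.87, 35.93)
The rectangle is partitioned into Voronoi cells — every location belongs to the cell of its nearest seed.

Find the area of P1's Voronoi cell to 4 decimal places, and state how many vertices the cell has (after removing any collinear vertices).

1. box [0,42]×[0,59]: [(0, 0) (42, 0) (42, 59) (0, 59)]
2. ⊥bis P1·P0 via (28.14,15.495): [(0, 30.2456) (42, 8.2298) (42, 59) (0, 59)]  |A|=1670.0176
3. ⊥bis P1·P2 via (29.62,16.52): [(0, 30.2456) (6.1051, 27.0454) (42, 10.9787) (42, 59) (0, 59)]  |A|=1620.6824
4. ⊥bis P1·P3 via (31.84,21.56): [(0, 35.969) (42, 16.9621) (42, 59) (0, 59)]  |A|=1366.4454
5. ⊥bis P1·P4 via (30.5,32.38): [(24.6862, 24.7974) (42, 16.9621) (42, 47.3786)]  |A|=263.3128
6. canonical 3-gon: [(24.6862, 24.7974) (42, 16.9621) (42, 47.3786)]
7. shoelace: 263.3128

Area of P1's cell: 263.3128 (3 vertices)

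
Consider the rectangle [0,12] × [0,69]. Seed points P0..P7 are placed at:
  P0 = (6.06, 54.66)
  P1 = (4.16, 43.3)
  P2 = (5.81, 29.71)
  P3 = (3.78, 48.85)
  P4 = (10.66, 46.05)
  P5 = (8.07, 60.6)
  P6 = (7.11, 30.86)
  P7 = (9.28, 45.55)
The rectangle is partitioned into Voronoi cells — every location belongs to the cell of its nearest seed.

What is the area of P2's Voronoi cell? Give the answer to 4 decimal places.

Area of P2's cell: 368.5221

1. box [0,12]×[0,69]: [(0, 0) (12, 0) (12, 69) (0, 69)]
2. ⊥bis P2·P0 via (5.935,42.185): [(0, 42.2445) (0, 0) (12, 0) (12, 42.1242)]  |A|=506.2122
3. ⊥bis P2·P1 via (4.985,36.505): [(0, 35.8998) (0, 0) (12, 0) (12, 37.3567)]  |A|=439.5388
4. ⊥bis P2·P3 via (4.795,39.28): [(0, 35.8998) (0, 0) (12, 0) (12, 37.3567)]  |A|=439.5388
5. ⊥bis P2·P4 via (8.235,37.88): [(10.5792, 37.1842) (0, 35.8998) (0, 0) (12, 0) (12, 36.7625)]  |A|=439.1167
6. ⊥bis P2·P5 via (6.94,45.155): [(10.5792, 37.1842) (0, 35.8998) (0, 0) (12, 0) (12, 36.7625)]  |A|=439.1167
7. ⊥bis P2·P6 via (6.46,30.285): [(1.3483, 36.0635) (0, 35.8998) (0, 0) (12, 0) (12, 24.0224)]  |A|=368.5221
8. ⊥bis P2·P7 via (7.545,37.63): [(1.3483, 36.0635) (0, 35.8998) (0, 0) (12, 0) (12, 24.0224)]  |A|=368.5221
9. canonical 5-gon: [(1.3483, 36.0635) (0, 35.8998) (0, 0) (12, 0) (12, 24.0224)]
10. shoelace: 368.5221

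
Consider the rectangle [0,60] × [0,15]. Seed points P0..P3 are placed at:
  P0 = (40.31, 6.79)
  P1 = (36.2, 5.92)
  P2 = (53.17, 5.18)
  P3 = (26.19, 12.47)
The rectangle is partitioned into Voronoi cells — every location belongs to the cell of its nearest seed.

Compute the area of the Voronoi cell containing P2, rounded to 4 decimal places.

1. box [0,60]×[0,15]: [(0, 0) (60, 0) (60, 15) (0, 15)]
2. ⊥bis P2·P0 via (46.74,5.985): [(45.9907, 0) (60, 0) (60, 15) (47.8686, 15)]  |A|=196.055
3. ⊥bis P2·P1 via (44.685,5.55): [(45.9907, 0) (60, 0) (60, 15) (47.8686, 15)]  |A|=196.055
4. ⊥bis P2·P3 via (39.68,8.825): [(45.9907, 0) (60, 0) (60, 15) (47.8686, 15)]  |A|=196.055
5. canonical 4-gon: [(45.9907, 0) (60, 0) (60, 15) (47.8686, 15)]
6. shoelace: 196.055

Area of P2's cell: 196.0550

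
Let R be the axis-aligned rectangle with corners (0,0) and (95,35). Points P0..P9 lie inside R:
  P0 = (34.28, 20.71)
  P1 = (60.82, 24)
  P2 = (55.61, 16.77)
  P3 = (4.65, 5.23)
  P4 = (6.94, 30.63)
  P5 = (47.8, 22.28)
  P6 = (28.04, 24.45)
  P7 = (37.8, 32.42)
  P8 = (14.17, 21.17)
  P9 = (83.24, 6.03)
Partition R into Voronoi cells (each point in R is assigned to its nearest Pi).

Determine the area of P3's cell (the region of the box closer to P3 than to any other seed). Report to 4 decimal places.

1. box [0,95]×[0,35]: [(0, 0) (95, 0) (95, 35) (0, 35)]
2. ⊥bis P3·P0 via (19.465,12.97): [(0, 0) (26.2411, 0) (7.9556, 35) (0, 35)]  |A|=598.4416
3. ⊥bis P3·P1 via (32.735,14.615): [(0, 0) (26.2411, 0) (7.9556, 35) (0, 35)]  |A|=598.4416
4. ⊥bis P3·P2 via (30.13,11): [(0, 0) (26.2411, 0) (7.9556, 35) (0, 35)]  |A|=598.4416
5. ⊥bis P3·P4 via (5.795,17.93): [(0, 18.4525) (0, 0) (26.2411, 0) (17.4213, 16.8818)]  |A|=382.2314
6. ⊥bis P3·P5 via (26.225,13.755): [(0, 18.4525) (0, 0) (26.2411, 0) (17.4213, 16.8818)]  |A|=382.2314
7. ⊥bis P3·P6 via (16.345,14.84): [(14.4469, 17.15) (0, 18.4525) (0, 0) (26.2411, 0) (22.2291, 7.6793)]  |A|=369.1898
8. ⊥bis P3·P7 via (21.225,18.825): [(14.4469, 17.15) (0, 18.4525) (0, 0) (26.2411, 0) (22.2291, 7.6793)]  |A|=369.1898
9. ⊥bis P3·P8 via (9.41,13.2): [(0.7249, 18.3871) (0, 18.4525) (0, 0) (26.2411, 0) (23.8507, 4.5755)]  |A|=284.3344
10. ⊥bis P3·P9 via (43.945,5.63): [(0.7249, 18.3871) (0, 18.4525) (0, 0) (26.2411, 0) (23.8507, 4.5755)]  |A|=284.3344
11. canonical 5-gon: [(0.7249, 18.3871) (0, 18.4525) (0, 0) (26.2411, 0) (23.8507, 4.5755)]
12. shoelace: 284.3344

Area of P3's cell: 284.3344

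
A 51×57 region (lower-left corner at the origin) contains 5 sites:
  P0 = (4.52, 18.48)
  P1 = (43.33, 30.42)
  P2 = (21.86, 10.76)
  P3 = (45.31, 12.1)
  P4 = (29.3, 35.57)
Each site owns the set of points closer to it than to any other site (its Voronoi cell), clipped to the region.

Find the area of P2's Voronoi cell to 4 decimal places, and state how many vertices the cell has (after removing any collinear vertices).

1. box [0,51]×[0,57]: [(0, 0) (51, 0) (51, 57) (0, 57)]
2. ⊥bis P2·P0 via (13.19,14.62): [(6.681, 0) (51, 0) (51, 57) (32.0581, 57)]  |A|=1802.935
3. ⊥bis P2·P1 via (32.595,20.59): [(21.3266, 32.8958) (6.681, 0) (51, 0) (51, 0.4905)]  |A|=736.2327
4. ⊥bis P2·P3 via (33.585,11.43): [(33.0926, 20.0466) (21.3266, 32.8958) (6.681, 0) (34.2381, 0)]  |A|=563.8318
5. ⊥bis P2·P4 via (25.58,23.165): [(33.0926, 20.0466) (32, 21.2398) (18.0056, 25.4364) (6.681, 0) (34.2381, 0)]  |A|=504.6684
6. canonical 5-gon: [(33.0926, 20.0466) (32, 21.2398) (18.0056, 25.4364) (6.681, 0) (34.2381, 0)]
7. shoelace: 504.6684

Area of P2's cell: 504.6684 (5 vertices)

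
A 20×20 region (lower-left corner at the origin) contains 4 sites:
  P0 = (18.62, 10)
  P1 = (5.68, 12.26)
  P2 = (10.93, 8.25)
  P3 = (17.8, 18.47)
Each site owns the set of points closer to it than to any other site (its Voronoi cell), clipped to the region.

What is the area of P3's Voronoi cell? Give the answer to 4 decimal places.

Area of P3's cell: 53.4771

1. box [0,20]×[0,20]: [(0, 0) (20, 0) (20, 20) (0, 20)]
2. ⊥bis P3·P0 via (18.21,14.235): [(0, 12.472) (20, 14.4083) (20, 20) (0, 20)]  |A|=131.1966
3. ⊥bis P3·P1 via (11.74,15.365): [(12.5974, 13.6916) (20, 14.4083) (20, 20) (9.3651, 20)]  |A|=54.2409
4. ⊥bis P3·P2 via (14.365,13.36): [(11.9279, 14.9982) (13.7112, 13.7995) (20, 14.4083) (20, 20) (9.3651, 20)]  |A|=53.4771
5. canonical 5-gon: [(11.9279, 14.9982) (13.7112, 13.7995) (20, 14.4083) (20, 20) (9.3651, 20)]
6. shoelace: 53.4771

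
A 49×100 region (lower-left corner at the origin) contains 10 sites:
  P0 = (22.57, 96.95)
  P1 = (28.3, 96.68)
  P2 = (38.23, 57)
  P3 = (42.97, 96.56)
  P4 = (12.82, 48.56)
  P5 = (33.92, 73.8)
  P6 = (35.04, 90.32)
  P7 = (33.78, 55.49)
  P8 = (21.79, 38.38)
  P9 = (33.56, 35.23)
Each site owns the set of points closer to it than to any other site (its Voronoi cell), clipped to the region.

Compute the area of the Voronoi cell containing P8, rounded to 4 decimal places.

1. box [0,49]×[0,100]: [(0, 0) (49, 0) (49, 100) (0, 100)]
2. ⊥bis P8·P0 via (22.18,67.665): [(0, 67.9604) (0, 0) (49, 0) (49, 67.3078)]  |A|=3314.0711
3. ⊥bis P8·P1 via (25.045,67.53): [(24.0603, 67.64) (0, 67.9604) (0, 0) (49, 0) (49, 64.8551)]  |A|=3283.4858
4. ⊥bis P8·P2 via (30.01,47.69): [(7.1597, 67.865) (0, 67.9604) (0, 0) (49, 0) (49, 30.9233)]  |A|=2552.9015
5. ⊥bis P8·P3 via (32.38,67.47): [(7.1597, 67.865) (0, 67.9604) (0, 0) (49, 0) (49, 30.9233)]  |A|=2552.9015
6. ⊥bis P8·P4 via (17.305,43.47): [(26.0561, 51.181) (0, 28.2219) (0, 0) (49, 0) (49, 30.9233)]  |A|=1976.3604
7. ⊥bis P8·P5 via (27.855,56.09): [(26.0561, 51.181) (0, 28.2219) (0, 0) (49, 0) (49, 30.9233)]  |A|=1976.3604
8. ⊥bis P8·P6 via (28.415,64.35): [(26.0561, 51.181) (0, 28.2219) (0, 0) (49, 0) (49, 30.9233)]  |A|=1976.3604
9. ⊥bis P8·P7 via (27.785,46.935): [(42.714, 36.4733) (24.1379, 49.4907) (0, 28.2219) (0, 0) (49, 0) (49, 30.9233)]  |A|=1948.1763
10. ⊥bis P8·P9 via (27.675,36.805): [(29.9753, 45.4001) (24.1379, 49.4907) (0, 28.2219) (0, 0) (17.8249, 0)]  |A|=939.0529
11. canonical 5-gon: [(29.9753, 45.4001) (24.1379, 49.4907) (0, 28.2219) (0, 0) (17.8249, 0)]
12. shoelace: 939.0529

Area of P8's cell: 939.0529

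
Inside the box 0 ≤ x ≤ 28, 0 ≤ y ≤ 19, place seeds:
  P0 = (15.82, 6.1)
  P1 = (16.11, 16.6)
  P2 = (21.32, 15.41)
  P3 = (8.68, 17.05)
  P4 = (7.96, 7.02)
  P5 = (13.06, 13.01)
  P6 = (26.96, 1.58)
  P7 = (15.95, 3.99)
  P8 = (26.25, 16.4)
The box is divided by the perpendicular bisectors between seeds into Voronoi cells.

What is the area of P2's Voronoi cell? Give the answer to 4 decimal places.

1. box [0,28]×[0,19]: [(0, 0) (28, 0) (28, 19) (0, 19)]
2. ⊥bis P2·P0 via (18.57,10.755): [(28, 5.1841) (28, 19) (4.6135, 19)]  |A|=161.5529
3. ⊥bis P2·P1 via (18.715,16.005): [(17.6412, 11.3037) (28, 5.1841) (28, 19) (19.3991, 19)]  |A|=104.6557
4. ⊥bis P2·P3 via (15,16.23): [(17.6412, 11.3037) (28, 5.1841) (28, 19) (19.3991, 19)]  |A|=104.6557
5. ⊥bis P2·P4 via (14.64,11.215): [(17.6412, 11.3037) (28, 5.1841) (28, 19) (19.3991, 19)]  |A|=104.6557
6. ⊥bis P2·P5 via (17.19,14.21): [(17.8143, 12.0615) (18.1159, 11.0232) (28, 5.1841) (28, 19) (19.3991, 19)]  |A|=104.4516
7. ⊥bis P2·P6 via (24.14,8.495): [(17.8143, 12.0615) (18.1159, 11.0232) (23.108, 8.0741) (28, 10.0691) (28, 19) (19.3991, 19)]  |A|=92.5027
8. ⊥bis P2·P7 via (18.635,9.7): [(17.8143, 12.0615) (18.1159, 11.0232) (23.108, 8.0741) (28, 10.0691) (28, 19) (19.3991, 19)]  |A|=92.5027
9. ⊥bis P2·P8 via (23.785,15.905): [(17.8143, 12.0615) (18.1159, 11.0232) (23.108, 8.0741) (25.1873, 8.9221) (23.1635, 19) (19.3991, 19)]  |A|=55.5716
10. canonical 6-gon: [(17.8143, 12.0615) (18.1159, 11.0232) (23.108, 8.0741) (25.1873, 8.9221) (23.1635, 19) (19.3991, 19)]
11. shoelace: 55.5716

Area of P2's cell: 55.5716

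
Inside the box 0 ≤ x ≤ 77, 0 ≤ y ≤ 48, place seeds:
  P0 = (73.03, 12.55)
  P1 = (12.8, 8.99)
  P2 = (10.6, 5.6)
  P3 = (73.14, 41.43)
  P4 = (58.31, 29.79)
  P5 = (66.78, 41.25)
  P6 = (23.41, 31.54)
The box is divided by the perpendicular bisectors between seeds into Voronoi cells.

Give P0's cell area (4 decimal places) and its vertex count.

1. box [0,77]×[0,48]: [(0, 0) (77, 0) (77, 48) (0, 48)]
2. ⊥bis P0·P1 via (42.915,10.77): [(43.5516, 0) (77, 0) (77, 48) (40.7145, 48)]  |A|=1673.6152
3. ⊥bis P0·P2 via (41.815,9.075): [(43.5516, 0) (77, 0) (77, 48) (40.7145, 48)]  |A|=1673.6152
4. ⊥bis P0·P3 via (73.085,26.99): [(41.9493, 27.1086) (43.5516, 0) (77, 0) (77, 26.9751)]  |A|=926.1179
5. ⊥bis P0·P4 via (65.67,21.17): [(72.489, 26.9923) (43.423, 2.1749) (43.5516, 0) (77, 0) (77, 26.9751)]  |A|=545.4695
6. ⊥bis P0·P5 via (69.905,26.9): [(72.489, 26.9923) (43.423, 2.1749) (43.5516, 0) (77, 0) (77, 26.9751)]  |A|=545.4695
7. ⊥bis P0·P6 via (48.22,22.045): [(72.489, 26.9923) (43.423, 2.1749) (43.5516, 0) (77, 0) (77, 26.9751)]  |A|=545.4695
8. canonical 5-gon: [(72.489, 26.9923) (43.423, 2.1749) (43.5516, 0) (77, 0) (77, 26.9751)]
9. shoelace: 545.4695

Area of P0's cell: 545.4695 (5 vertices)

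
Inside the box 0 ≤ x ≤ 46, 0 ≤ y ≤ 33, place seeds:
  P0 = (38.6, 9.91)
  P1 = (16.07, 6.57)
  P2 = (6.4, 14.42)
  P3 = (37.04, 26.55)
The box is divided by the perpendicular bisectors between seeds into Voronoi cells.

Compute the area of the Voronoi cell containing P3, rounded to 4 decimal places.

1. box [0,46]×[0,33]: [(0, 0) (46, 0) (46, 33) (0, 33)]
2. ⊥bis P3·P0 via (37.82,18.23): [(0, 14.6844) (46, 18.9969) (46, 33) (0, 33)]  |A|=743.3313
3. ⊥bis P3·P1 via (26.555,16.56): [(26.018, 17.1236) (46, 18.9969) (46, 33) (10.8911, 33)]  |A|=418.6067
4. ⊥bis P3·P2 via (21.72,20.485): [(20.9414, 22.4518) (26.018, 17.1236) (46, 18.9969) (46, 33) (16.7655, 33)]  |A|=387.6248
5. canonical 5-gon: [(20.9414, 22.4518) (26.018, 17.1236) (46, 18.9969) (46, 33) (16.7655, 33)]
6. shoelace: 387.6248

Area of P3's cell: 387.6248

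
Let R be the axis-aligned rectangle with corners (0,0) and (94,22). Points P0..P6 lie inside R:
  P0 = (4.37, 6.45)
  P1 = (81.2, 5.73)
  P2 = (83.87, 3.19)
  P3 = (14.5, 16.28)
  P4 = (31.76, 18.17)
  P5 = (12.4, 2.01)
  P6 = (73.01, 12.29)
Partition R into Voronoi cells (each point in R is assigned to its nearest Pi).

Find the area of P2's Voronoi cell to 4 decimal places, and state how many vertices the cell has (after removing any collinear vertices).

1. box [0,94]×[0,22]: [(0, 0) (94, 0) (94, 22) (0, 22)]
2. ⊥bis P2·P0 via (44.12,4.82): [(43.9223, 0) (94, 0) (94, 22) (44.8245, 22)]  |A|=1091.7848
3. ⊥bis P2·P1 via (82.535,4.46): [(78.2922, 0) (94, 0) (94, 16.5118)]  |A|=129.6823
4. ⊥bis P2·P3 via (49.185,9.735): [(78.2922, 0) (94, 0) (94, 16.5118)]  |A|=129.6823
5. ⊥bis P2·P4 via (57.815,10.68): [(78.2922, 0) (94, 0) (94, 16.5118)]  |A|=129.6823
6. ⊥bis P2·P5 via (48.135,2.6): [(78.2922, 0) (94, 0) (94, 16.5118)]  |A|=129.6823
7. ⊥bis P2·P6 via (78.44,7.74): [(78.2922, 0) (94, 0) (94, 16.5118)]  |A|=129.6823
8. canonical 3-gon: [(78.2922, 0) (94, 0) (94, 16.5118)]
9. shoelace: 129.6823

Area of P2's cell: 129.6823 (3 vertices)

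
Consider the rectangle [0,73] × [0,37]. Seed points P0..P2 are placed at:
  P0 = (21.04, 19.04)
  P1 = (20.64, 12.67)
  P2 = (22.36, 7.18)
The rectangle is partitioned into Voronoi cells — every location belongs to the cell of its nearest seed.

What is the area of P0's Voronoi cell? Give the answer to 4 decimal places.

Area of P0's cell: 1503.5415

1. box [0,73]×[0,37]: [(0, 0) (73, 0) (73, 37) (0, 37)]
2. ⊥bis P0·P1 via (20.84,15.855): [(0, 17.1636) (73, 12.5796) (73, 37) (0, 37)]  |A|=1615.3702
3. ⊥bis P0·P2 via (21.7,13.11): [(0, 17.1636) (37.1573, 14.8304) (73, 18.8196) (73, 37) (0, 37)]  |A|=1503.5415
4. canonical 5-gon: [(0, 17.1636) (37.1573, 14.8304) (73, 18.8196) (73, 37) (0, 37)]
5. shoelace: 1503.5415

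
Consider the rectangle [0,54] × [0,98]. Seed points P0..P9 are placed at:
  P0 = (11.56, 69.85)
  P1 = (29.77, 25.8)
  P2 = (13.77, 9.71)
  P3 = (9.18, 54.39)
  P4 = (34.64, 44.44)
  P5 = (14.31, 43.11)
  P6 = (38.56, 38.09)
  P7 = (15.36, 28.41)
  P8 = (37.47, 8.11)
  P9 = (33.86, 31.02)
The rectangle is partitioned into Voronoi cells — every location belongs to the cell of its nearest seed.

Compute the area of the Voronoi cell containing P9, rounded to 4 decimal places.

Area of P9's cell: 212.5348

1. box [0,54]×[0,98]: [(0, 0) (54, 0) (54, 98) (0, 98)]
2. ⊥bis P9·P0 via (22.71,50.435): [(0, 37.3927) (0, 0) (54, 0) (54, 68.4048)]  |A|=2856.5319
3. ⊥bis P9·P1 via (31.815,28.41): [(11.7432, 44.1368) (54, 11.0275) (54, 68.4048)]  |A|=1212.291
4. ⊥bis P9·P2 via (23.815,20.365): [(11.7432, 44.1368) (54, 11.0275) (54, 68.4048)]  |A|=1212.291
5. ⊥bis P9·P3 via (21.52,42.705): [(36.1469, 58.1518) (18.1341, 39.1293) (54, 11.0275) (54, 68.4048)]  |A|=1106.4064
6. ⊥bis P9·P4 via (34.25,37.73): [(18.7719, 38.6296) (54, 11.0275) (54, 36.5821)]  |A|=450.1202
7. ⊥bis P9·P5 via (24.085,37.065): [(24.8347, 38.2772) (23.0026, 35.3147) (54, 11.0275) (54, 36.5821)]  |A|=440.8169
8. ⊥bis P9·P6 via (36.21,34.555): [(31.1642, 37.9094) (24.8347, 38.2772) (23.0026, 35.3147) (54, 11.0275) (54, 22.7286)]  |A|=282.6386
9. ⊥bis P9·P7 via (24.61,29.715): [(31.1642, 37.9094) (24.8347, 38.2772) (23.6682, 36.3909) (23.9216, 34.5947) (54, 11.0275) (54, 22.7286)]  |A|=281.9045
10. ⊥bis P9·P8 via (35.665,19.565): [(31.1642, 37.9094) (24.8347, 38.2772) (23.6682, 36.3909) (23.9216, 34.5947) (41.8582, 20.5409) (54, 22.4541) (54, 22.7286)]  |A|=212.5348
11. canonical 7-gon: [(31.1642, 37.9094) (24.8347, 38.2772) (23.6682, 36.3909) (23.9216, 34.5947) (41.8582, 20.5409) (54, 22.4541) (54, 22.7286)]
12. shoelace: 212.5348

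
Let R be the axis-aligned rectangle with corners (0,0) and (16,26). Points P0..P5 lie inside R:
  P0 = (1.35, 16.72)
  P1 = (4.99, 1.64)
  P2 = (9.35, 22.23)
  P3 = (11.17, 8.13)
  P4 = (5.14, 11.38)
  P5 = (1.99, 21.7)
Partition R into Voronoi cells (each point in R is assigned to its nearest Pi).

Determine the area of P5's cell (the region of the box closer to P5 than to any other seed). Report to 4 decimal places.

Area of P5's cell: 39.1504

1. box [0,16]×[0,26]: [(0, 0) (16, 0) (16, 26) (0, 26)]
2. ⊥bis P5·P0 via (1.67,19.21): [(0, 19.4246) (16, 17.3684) (16, 26) (0, 26)]  |A|=121.6559
3. ⊥bis P5·P1 via (3.49,11.67): [(0, 19.4246) (16, 17.3684) (16, 26) (0, 26)]  |A|=121.6559
4. ⊥bis P5·P2 via (5.67,21.965): [(0, 19.4246) (5.9076, 18.6654) (5.3794, 26) (0, 26)]  |A|=39.1504
5. ⊥bis P5·P3 via (6.58,14.915): [(0, 19.4246) (5.9076, 18.6654) (5.3794, 26) (0, 26)]  |A|=39.1504
6. ⊥bis P5·P4 via (3.565,16.54): [(0, 19.4246) (5.9076, 18.6654) (5.3794, 26) (0, 26)]  |A|=39.1504
7. canonical 4-gon: [(0, 19.4246) (5.9076, 18.6654) (5.3794, 26) (0, 26)]
8. shoelace: 39.1504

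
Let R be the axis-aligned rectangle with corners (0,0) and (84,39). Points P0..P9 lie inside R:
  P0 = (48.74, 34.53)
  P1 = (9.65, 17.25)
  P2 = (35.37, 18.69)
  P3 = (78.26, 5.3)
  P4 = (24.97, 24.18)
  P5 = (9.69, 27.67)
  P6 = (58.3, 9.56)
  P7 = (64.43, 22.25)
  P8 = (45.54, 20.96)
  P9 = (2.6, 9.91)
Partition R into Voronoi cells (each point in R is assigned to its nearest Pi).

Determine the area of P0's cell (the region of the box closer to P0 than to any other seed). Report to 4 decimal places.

Area of P0's cell: 280.1924

1. box [0,84]×[0,39]: [(0, 0) (84, 0) (84, 39) (0, 39)]
2. ⊥bis P0·P1 via (29.195,25.89): [(40.6399, 0) (84, 0) (84, 39) (23.3996, 39)]  |A|=2027.23
3. ⊥bis P0·P2 via (42.055,26.61): [(73.581, 0) (84, 0) (84, 39) (27.376, 39)]  |A|=1307.3379
4. ⊥bis P0·P3 via (63.5,19.915): [(57.3479, 13.7018) (82.3975, 39) (27.376, 39)]  |A|=695.9714
5. ⊥bis P0·P4 via (36.855,29.355): [(35.7231, 31.9545) (57.3479, 13.7018) (82.3975, 39) (32.6553, 39)]  |A|=677.3738
6. ⊥bis P0·P5 via (29.215,31.1): [(35.7231, 31.9545) (57.3479, 13.7018) (82.3975, 39) (32.6553, 39)]  |A|=677.3738
7. ⊥bis P0·P6 via (53.52,22.045): [(35.7231, 31.9545) (49.3533, 20.4497) (72.9902, 29.4993) (82.3975, 39) (32.6553, 39)]  |A|=561.4502
8. ⊥bis P0·P7 via (56.585,28.39): [(35.7231, 31.9545) (49.3533, 20.4497) (50.8056, 21.0058) (64.8891, 39) (32.6553, 39)]  |A|=338.4918
9. ⊥bis P0·P8 via (47.14,27.745): [(35.7231, 31.9545) (38.2176, 29.849) (54.6872, 25.9653) (64.8891, 39) (32.6553, 39)]  |A|=280.1924
10. ⊥bis P0·P9 via (25.67,22.22): [(35.7231, 31.9545) (38.2176, 29.849) (54.6872, 25.9653) (64.8891, 39) (32.6553, 39)]  |A|=280.1924
11. canonical 5-gon: [(35.7231, 31.9545) (38.2176, 29.849) (54.6872, 25.9653) (64.8891, 39) (32.6553, 39)]
12. shoelace: 280.1924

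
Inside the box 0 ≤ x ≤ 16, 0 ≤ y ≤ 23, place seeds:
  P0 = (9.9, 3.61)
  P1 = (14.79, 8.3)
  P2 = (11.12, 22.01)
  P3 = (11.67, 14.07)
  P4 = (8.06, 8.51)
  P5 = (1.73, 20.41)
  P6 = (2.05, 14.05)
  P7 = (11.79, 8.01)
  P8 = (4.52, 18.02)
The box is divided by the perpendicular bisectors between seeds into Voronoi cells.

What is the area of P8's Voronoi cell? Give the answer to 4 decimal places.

1. box [0,16]×[0,23]: [(0, 0) (16, 0) (16, 23) (0, 23)]
2. ⊥bis P8·P0 via (7.21,10.815): [(0, 8.1231) (16, 14.0968) (16, 23) (0, 23)]  |A|=190.2408
3. ⊥bis P8·P1 via (9.655,13.16): [(0, 8.1231) (7.5589, 10.9452) (16, 19.864) (16, 23) (0, 23)]  |A|=165.8997
4. ⊥bis P8·P2 via (7.82,20.015): [(0, 8.1231) (7.5589, 10.9452) (11.0641, 14.6488) (6.0154, 23) (0, 23)]  |A|=116.4688
5. ⊥bis P8·P3 via (8.095,16.045): [(0, 8.1231) (4.6849, 9.8722) (9.1097, 17.8817) (6.0154, 23) (0, 23)]  |A|=98.0481
6. ⊥bis P8·P4 via (6.29,13.265): [(0, 10.9236) (6.6289, 13.3911) (9.1097, 17.8817) (6.0154, 23) (0, 23)]  |A|=82.2234
7. ⊥bis P8·P5 via (3.125,19.215): [(0, 15.567) (0, 10.9236) (6.6289, 13.3911) (9.1097, 17.8817) (6.161, 22.7592)]  |A|=58.6014
8. ⊥bis P8·P6 via (3.285,16.035): [(1.4036, 17.2055) (6.8605, 13.8104) (9.1097, 17.8817) (6.161, 22.7592)]  |A|=34.7162
9. ⊥bis P8·P7 via (8.155,13.015): [(1.4036, 17.2055) (6.8605, 13.8104) (9.1097, 17.8817) (6.161, 22.7592)]  |A|=34.7162
10. canonical 4-gon: [(1.4036, 17.2055) (6.8605, 13.8104) (9.1097, 17.8817) (6.161, 22.7592)]
11. shoelace: 34.7162

Area of P8's cell: 34.7162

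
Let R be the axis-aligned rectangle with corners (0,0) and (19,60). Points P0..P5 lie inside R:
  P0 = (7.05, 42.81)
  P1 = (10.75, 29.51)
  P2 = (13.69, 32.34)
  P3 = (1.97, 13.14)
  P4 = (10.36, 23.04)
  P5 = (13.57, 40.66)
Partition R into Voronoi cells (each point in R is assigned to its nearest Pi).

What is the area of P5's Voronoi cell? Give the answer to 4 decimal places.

1. box [0,19]×[0,60]: [(0, 0) (19, 0) (19, 60) (0, 60)]
2. ⊥bis P5·P0 via (10.31,41.735): [(0, 10.4693) (0, 0) (19, 0) (19, 60) (16.333, 60)]  |A|=735.5085
3. ⊥bis P5·P1 via (12.16,35.085): [(8.4284, 36.0288) (19, 33.3551) (19, 60) (16.333, 60)]  |A|=172.8065
4. ⊥bis P5·P2 via (13.63,36.5): [(8.5596, 36.4269) (19, 36.5775) (19, 60) (16.333, 60)]  |A|=153.7053
5. ⊥bis P5·P3 via (7.77,26.9): [(8.5596, 36.4269) (19, 36.5775) (19, 60) (16.333, 60)]  |A|=153.7053
6. ⊥bis P5·P4 via (11.965,31.85): [(8.5596, 36.4269) (19, 36.5775) (19, 60) (16.333, 60)]  |A|=153.7053
7. canonical 4-gon: [(8.5596, 36.4269) (19, 36.5775) (19, 60) (16.333, 60)]
8. shoelace: 153.7053

Area of P5's cell: 153.7053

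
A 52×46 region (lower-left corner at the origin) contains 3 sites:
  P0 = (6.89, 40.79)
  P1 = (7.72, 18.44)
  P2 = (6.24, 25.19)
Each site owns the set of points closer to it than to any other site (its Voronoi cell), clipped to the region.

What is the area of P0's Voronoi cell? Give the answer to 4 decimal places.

1. box [0,52]×[0,46]: [(0, 0) (52, 0) (52, 46) (0, 46)]
2. ⊥bis P0·P1 via (7.305,29.615): [(0, 29.3437) (52, 31.2748) (52, 46) (0, 46)]  |A|=815.9182
3. ⊥bis P0·P2 via (6.565,32.99): [(0, 33.2635) (49.742, 31.191) (52, 31.2748) (52, 46) (0, 46)]  |A|=718.4283
4. canonical 5-gon: [(0, 33.2635) (49.742, 31.191) (52, 31.2748) (52, 46) (0, 46)]
5. shoelace: 718.4283

Area of P0's cell: 718.4283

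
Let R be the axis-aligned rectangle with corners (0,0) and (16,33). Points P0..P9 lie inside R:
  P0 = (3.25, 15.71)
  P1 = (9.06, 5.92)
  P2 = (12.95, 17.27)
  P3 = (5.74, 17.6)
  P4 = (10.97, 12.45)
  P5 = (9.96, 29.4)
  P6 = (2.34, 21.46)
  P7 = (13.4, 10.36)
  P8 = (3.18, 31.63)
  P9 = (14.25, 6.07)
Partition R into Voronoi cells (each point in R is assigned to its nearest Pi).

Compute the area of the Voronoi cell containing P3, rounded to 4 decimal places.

Area of P3's cell: 37.0829

1. box [0,16]×[0,33]: [(0, 0) (16, 0) (16, 33) (0, 33)]
2. ⊥bis P3·P0 via (4.495,16.655): [(0, 22.577) (16, 1.4976) (16, 33) (0, 33)]  |A|=335.4032
3. ⊥bis P3·P1 via (7.4,11.76): [(0, 22.577) (8.0666, 11.9495) (16, 14.2045) (16, 33) (0, 33)]  |A|=284.999
4. ⊥bis P3·P2 via (9.345,17.435): [(0, 22.577) (8.0666, 11.9495) (9.1075, 12.2453) (10.0574, 33) (0, 33)]  |A|=158.5566
5. ⊥bis P3·P4 via (8.355,15.025): [(0, 22.577) (6.8739, 13.5209) (9.2776, 15.9619) (10.0574, 33) (0, 33)]  |A|=153.3033
6. ⊥bis P3·P5 via (7.85,23.5): [(0, 26.3074) (0, 22.577) (6.8739, 13.5209) (9.2776, 15.9619) (9.594, 22.8763)]  |A|=70.2894
7. ⊥bis P3·P6 via (4.04,19.53): [(8.3458, 23.3227) (3.0049, 18.6182) (6.8739, 13.5209) (9.2776, 15.9619) (9.594, 22.8763)]  |A|=37.0829
8. ⊥bis P3·P7 via (9.57,13.98): [(8.3458, 23.3227) (3.0049, 18.6182) (6.8739, 13.5209) (9.2776, 15.9619) (9.594, 22.8763)]  |A|=37.0829
9. ⊥bis P3·P8 via (4.46,24.615): [(8.3458, 23.3227) (3.0049, 18.6182) (6.8739, 13.5209) (9.2776, 15.9619) (9.594, 22.8763)]  |A|=37.0829
10. ⊥bis P3·P9 via (9.995,11.835): [(8.3458, 23.3227) (3.0049, 18.6182) (6.8739, 13.5209) (9.2776, 15.9619) (9.594, 22.8763)]  |A|=37.0829
11. canonical 5-gon: [(8.3458, 23.3227) (3.0049, 18.6182) (6.8739, 13.5209) (9.2776, 15.9619) (9.594, 22.8763)]
12. shoelace: 37.0829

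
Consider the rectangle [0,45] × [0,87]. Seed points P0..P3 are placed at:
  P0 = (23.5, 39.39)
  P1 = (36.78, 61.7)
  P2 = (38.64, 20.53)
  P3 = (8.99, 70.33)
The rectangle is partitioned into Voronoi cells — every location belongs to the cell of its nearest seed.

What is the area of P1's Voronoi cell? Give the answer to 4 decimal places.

1. box [0,45]×[0,87]: [(0, 0) (45, 0) (45, 87) (0, 87)]
2. ⊥bis P1·P0 via (30.14,50.545): [(0, 68.4858) (45, 41.6996) (45, 87) (0, 87)]  |A|=1435.8285
3. ⊥bis P1·P2 via (37.71,41.115): [(0, 68.4858) (45, 41.6996) (45, 87) (0, 87)]  |A|=1435.8285
4. ⊥bis P1·P3 via (22.885,66.015): [(19.9623, 56.6033) (45, 41.6996) (45, 87) (29.4018, 87)]  |A|=804.1776
5. canonical 4-gon: [(19.9623, 56.6033) (45, 41.6996) (45, 87) (29.4018, 87)]
6. shoelace: 804.1776

Area of P1's cell: 804.1776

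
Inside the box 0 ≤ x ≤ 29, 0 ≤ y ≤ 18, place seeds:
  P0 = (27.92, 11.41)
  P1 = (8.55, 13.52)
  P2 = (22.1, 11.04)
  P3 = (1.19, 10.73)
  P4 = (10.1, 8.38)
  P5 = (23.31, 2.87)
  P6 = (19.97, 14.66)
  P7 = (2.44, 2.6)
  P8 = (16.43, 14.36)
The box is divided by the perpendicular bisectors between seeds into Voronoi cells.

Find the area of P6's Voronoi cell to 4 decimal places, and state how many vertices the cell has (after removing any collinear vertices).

1. box [0,29]×[0,18]: [(0, 0) (29, 0) (29, 18) (0, 18)]
2. ⊥bis P6·P0 via (23.945,13.035): [(0, 0) (18.6162, 0) (25.9747, 18) (0, 18)]  |A|=401.3185
3. ⊥bis P6·P1 via (14.26,14.09): [(15.6665, 0) (18.6162, 0) (25.9747, 18) (13.8697, 18)]  |A|=135.4925
4. ⊥bis P6·P2 via (21.035,12.85): [(14.7528, 9.1536) (24.7671, 15.046) (25.9747, 18) (13.8697, 18)]  |A|=64.7767
5. ⊥bis P6·P3 via (10.58,12.695): [(14.7528, 9.1536) (24.7671, 15.046) (25.9747, 18) (13.8697, 18)]  |A|=64.7767
6. ⊥bis P6·P4 via (15.035,11.52): [(14.4201, 12.4865) (16.0537, 9.919) (24.7671, 15.046) (25.9747, 18) (13.8697, 18)]  |A|=62.4815
7. ⊥bis P6·P5 via (21.64,8.765): [(14.4201, 12.4865) (16.0537, 9.919) (24.7671, 15.046) (25.9747, 18) (13.8697, 18)]  |A|=62.4815
8. ⊥bis P6·P7 via (11.205,8.63): [(14.4201, 12.4865) (16.0537, 9.919) (24.7671, 15.046) (25.9747, 18) (13.8697, 18)]  |A|=62.4815
9. ⊥bis P6·P8 via (18.2,14.51): [(18.4686, 11.34) (24.7671, 15.046) (25.9747, 18) (17.9042, 18)]  |A|=33.9401
10. canonical 4-gon: [(18.4686, 11.34) (24.7671, 15.046) (25.9747, 18) (17.9042, 18)]
11. shoelace: 33.9401

Area of P6's cell: 33.9401 (4 vertices)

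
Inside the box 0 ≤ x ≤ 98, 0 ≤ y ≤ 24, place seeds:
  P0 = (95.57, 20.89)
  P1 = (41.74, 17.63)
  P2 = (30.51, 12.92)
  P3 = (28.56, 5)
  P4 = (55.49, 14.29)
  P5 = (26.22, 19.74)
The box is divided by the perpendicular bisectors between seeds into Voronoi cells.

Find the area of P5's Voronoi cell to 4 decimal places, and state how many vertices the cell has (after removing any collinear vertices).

Area of P5's cell: 408.9317 (5 vertices)

1. box [0,98]×[0,24]: [(0, 0) (98, 0) (98, 24) (0, 24)]
2. ⊥bis P5·P0 via (60.895,20.315): [(0, 0) (61.2319, 0) (60.8339, 24) (0, 24)]  |A|=1464.7892
3. ⊥bis P5·P1 via (33.98,18.685): [(0, 0) (31.4397, 0) (34.7026, 24) (0, 24)]  |A|=793.7076
4. ⊥bis P5·P2 via (28.365,16.33): [(0, 0) (2.4045, 0) (34.155, 19.9721) (34.7026, 24) (0, 24)]  |A|=503.7606
5. ⊥bis P5·P3 via (27.39,12.37): [(0, 8.0218) (20.2736, 11.2403) (34.155, 19.9721) (34.7026, 24) (0, 24)]  |A|=408.9317
6. ⊥bis P5·P4 via (40.855,17.015): [(0, 8.0218) (20.2736, 11.2403) (34.155, 19.9721) (34.7026, 24) (0, 24)]  |A|=408.9317
7. canonical 5-gon: [(0, 8.0218) (20.2736, 11.2403) (34.155, 19.9721) (34.7026, 24) (0, 24)]
8. shoelace: 408.9317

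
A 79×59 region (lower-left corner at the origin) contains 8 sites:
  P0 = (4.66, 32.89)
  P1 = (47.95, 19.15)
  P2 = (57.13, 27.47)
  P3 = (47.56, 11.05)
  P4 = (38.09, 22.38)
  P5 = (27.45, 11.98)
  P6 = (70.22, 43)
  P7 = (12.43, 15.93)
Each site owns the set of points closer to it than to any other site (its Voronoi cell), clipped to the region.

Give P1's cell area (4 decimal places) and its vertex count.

Area of P1's cell: 146.2070 (3 vertices)

1. box [0,79]×[0,59]: [(0, 0) (79, 0) (79, 59) (0, 59)]
2. ⊥bis P1·P0 via (26.305,26.02): [(18.0464, 0) (79, 0) (79, 59) (36.7727, 59)]  |A|=3043.8376
3. ⊥bis P1·P2 via (52.54,23.31): [(32.4725, 45.4518) (18.0464, 0) (73.6663, 0)]  |A|=1264.0104
4. ⊥bis P1·P3 via (47.755,15.1): [(60.5387, 14.4845) (32.4725, 45.4518) (23.2141, 16.2816)]  |A|=552.7019
5. ⊥bis P1·P4 via (43.02,20.765): [(41.2666, 15.4124) (60.5387, 14.4845) (46.1598, 30.3497)]  |A|=146.207
6. ⊥bis P1·P5 via (37.7,15.565): [(41.2666, 15.4124) (60.5387, 14.4845) (46.1598, 30.3497)]  |A|=146.207
7. ⊥bis P1·P6 via (59.085,31.075): [(41.2666, 15.4124) (60.5387, 14.4845) (46.1598, 30.3497)]  |A|=146.207
8. ⊥bis P1·P7 via (30.19,17.54): [(41.2666, 15.4124) (60.5387, 14.4845) (46.1598, 30.3497)]  |A|=146.207
9. canonical 3-gon: [(41.2666, 15.4124) (60.5387, 14.4845) (46.1598, 30.3497)]
10. shoelace: 146.207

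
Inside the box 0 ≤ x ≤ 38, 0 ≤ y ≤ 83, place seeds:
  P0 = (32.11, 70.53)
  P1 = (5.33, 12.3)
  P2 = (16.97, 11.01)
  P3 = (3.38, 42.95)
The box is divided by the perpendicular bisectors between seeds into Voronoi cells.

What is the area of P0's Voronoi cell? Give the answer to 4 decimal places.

Area of P0's cell: 1045.7107

1. box [0,38]×[0,83]: [(0, 0) (38, 0) (38, 83) (0, 83)]
2. ⊥bis P0·P1 via (18.72,41.415): [(0, 50.0243) (38, 32.5481) (38, 83) (0, 83)]  |A|=1585.1233
3. ⊥bis P0·P2 via (24.54,40.77): [(0, 50.0243) (14.6553, 43.2844) (38, 37.3462) (38, 83) (0, 83)]  |A|=1529.1185
4. ⊥bis P0·P3 via (17.745,56.74): [(0, 75.2249) (35.8335, 37.8973) (38, 37.3462) (38, 83) (0, 83)]  |A|=1045.7107
5. canonical 5-gon: [(0, 75.2249) (35.8335, 37.8973) (38, 37.3462) (38, 83) (0, 83)]
6. shoelace: 1045.7107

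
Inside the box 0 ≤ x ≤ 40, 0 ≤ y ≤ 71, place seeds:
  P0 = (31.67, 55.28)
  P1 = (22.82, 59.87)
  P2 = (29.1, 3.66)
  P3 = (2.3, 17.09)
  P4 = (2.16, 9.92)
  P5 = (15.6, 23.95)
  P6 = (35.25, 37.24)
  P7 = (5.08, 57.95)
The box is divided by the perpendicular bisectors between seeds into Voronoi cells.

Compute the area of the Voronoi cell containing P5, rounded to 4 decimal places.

Area of P5's cell: 563.6505

1. box [0,40]×[0,71]: [(0, 0) (40, 0) (40, 71) (0, 71)]
2. ⊥bis P5·P0 via (23.635,39.615): [(0, 51.738) (0, 0) (40, 0) (40, 31.221)]  |A|=1659.1796
3. ⊥bis P5·P1 via (19.21,41.91): [(19.1289, 41.9263) (0, 45.7713) (0, 0) (40, 0) (40, 31.221)]  |A|=1602.1107
4. ⊥bis P5·P2 via (22.35,13.805): [(19.1289, 41.9263) (0, 45.7713) (0, 0) (1.6016, 0) (40, 25.5485) (40, 31.221)]  |A|=1111.6004
5. ⊥bis P5·P3 via (8.95,20.52): [(19.1289, 41.9263) (0, 45.7713) (0, 37.872) (14.9523, 8.8829) (40, 25.5485) (40, 31.221)]  |A|=821.3502
6. ⊥bis P5·P4 via (8.88,16.935): [(19.1289, 41.9263) (0, 45.7713) (0, 37.872) (12.6734, 13.3011) (16.3292, 9.7991) (40, 25.5485) (40, 31.221)]  |A|=817.2646
7. ⊥bis P5·P6 via (25.425,30.595): [(17.5461, 42.2445) (0, 45.7713) (0, 37.872) (12.6734, 13.3011) (16.3292, 9.7991) (32.3022, 20.4267)]  |A|=626.6643
8. ⊥bis P5·P7 via (10.34,40.95): [(17.5461, 42.2445) (15.7139, 42.6127) (0.054, 37.7674) (12.6734, 13.3011) (16.3292, 9.7991) (32.3022, 20.4267)]  |A|=563.6505
9. canonical 6-gon: [(17.5461, 42.2445) (15.7139, 42.6127) (0.054, 37.7674) (12.6734, 13.3011) (16.3292, 9.7991) (32.3022, 20.4267)]
10. shoelace: 563.6505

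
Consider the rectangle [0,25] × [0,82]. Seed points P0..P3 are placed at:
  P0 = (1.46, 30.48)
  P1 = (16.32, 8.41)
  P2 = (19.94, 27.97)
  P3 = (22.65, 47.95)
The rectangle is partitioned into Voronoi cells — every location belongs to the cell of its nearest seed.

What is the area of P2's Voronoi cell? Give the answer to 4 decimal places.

Area of P2's cell: 287.9338

1. box [0,25]×[0,82]: [(0, 0) (25, 0) (25, 82) (0, 82)]
2. ⊥bis P2·P0 via (10.7,29.225): [(6.7306, 0) (25, 0) (25, 82) (17.868, 82)]  |A|=1041.4566
3. ⊥bis P2·P1 via (18.13,18.19): [(9.4201, 19.8019) (25, 16.9186) (25, 82) (17.868, 82)]  |A|=728.7772
4. ⊥bis P2·P3 via (21.295,37.96): [(12.0566, 39.2131) (9.4201, 19.8019) (25, 16.9186) (25, 37.4575)]  |A|=287.9338
5. canonical 4-gon: [(12.0566, 39.2131) (9.4201, 19.8019) (25, 16.9186) (25, 37.4575)]
6. shoelace: 287.9338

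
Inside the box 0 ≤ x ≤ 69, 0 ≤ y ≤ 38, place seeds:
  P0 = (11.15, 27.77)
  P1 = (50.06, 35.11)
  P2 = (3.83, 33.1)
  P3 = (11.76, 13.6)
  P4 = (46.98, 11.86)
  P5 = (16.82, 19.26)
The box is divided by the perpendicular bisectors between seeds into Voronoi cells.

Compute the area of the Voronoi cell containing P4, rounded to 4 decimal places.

1. box [0,69]×[0,38]: [(0, 0) (69, 0) (69, 38) (0, 38)]
2. ⊥bis P4·P0 via (29.065,19.815): [(20.2663, 0) (69, 0) (69, 38) (37.1399, 38)]  |A|=1531.282
3. ⊥bis P4·P1 via (48.52,23.485): [(31.6849, 25.7152) (20.2663, 0) (69, 0) (69, 20.772)]  |A|=1014.1514
4. ⊥bis P4·P2 via (25.405,22.48): [(31.6849, 25.7152) (20.2663, 0) (69, 0) (69, 20.772)]  |A|=1014.1514
5. ⊥bis P4·P3 via (29.37,12.73): [(31.6849, 25.7152) (29.802, 21.4748) (28.7411, 0) (69, 0) (69, 20.772)]  |A|=923.1544
6. ⊥bis P4·P5 via (31.9,15.56): [(34.3065, 25.3679) (28.9072, 3.3623) (28.7411, 0) (69, 0) (69, 20.772)]  |A|=878.2179
7. canonical 5-gon: [(34.3065, 25.3679) (28.9072, 3.3623) (28.7411, 0) (69, 0) (69, 20.772)]
8. shoelace: 878.2179

Area of P4's cell: 878.2179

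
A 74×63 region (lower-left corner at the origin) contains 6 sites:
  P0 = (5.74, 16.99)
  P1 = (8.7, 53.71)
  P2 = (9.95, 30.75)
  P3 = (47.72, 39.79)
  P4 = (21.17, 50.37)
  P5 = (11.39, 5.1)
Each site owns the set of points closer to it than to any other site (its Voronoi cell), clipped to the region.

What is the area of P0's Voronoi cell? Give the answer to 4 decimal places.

1. box [0,74]×[0,63]: [(0, 0) (74, 0) (74, 63) (0, 63)]
2. ⊥bis P0·P1 via (7.22,35.35): [(0, 35.932) (0, 0) (74, 0) (74, 29.9669)]  |A|=2438.2581
3. ⊥bis P0·P2 via (7.845,23.87): [(0, 26.2703) (0, 0) (74, 0) (74, 3.6293)]  |A|=1106.282
4. ⊥bis P0·P3 via (26.73,28.39): [(33.4376, 16.0397) (0, 26.2703) (0, 0) (42.1491, 0)]  |A|=777.2366
5. ⊥bis P0·P4 via (13.455,33.68): [(33.4376, 16.0397) (0, 26.2703) (0, 0) (42.1491, 0)]  |A|=777.2366
6. ⊥bis P0·P5 via (8.565,11.045): [(24.7011, 18.7127) (0, 26.2703) (0, 6.975)]  |A|=238.3071
7. canonical 3-gon: [(24.7011, 18.7127) (0, 26.2703) (0, 6.975)]
8. shoelace: 238.3071

Area of P0's cell: 238.3071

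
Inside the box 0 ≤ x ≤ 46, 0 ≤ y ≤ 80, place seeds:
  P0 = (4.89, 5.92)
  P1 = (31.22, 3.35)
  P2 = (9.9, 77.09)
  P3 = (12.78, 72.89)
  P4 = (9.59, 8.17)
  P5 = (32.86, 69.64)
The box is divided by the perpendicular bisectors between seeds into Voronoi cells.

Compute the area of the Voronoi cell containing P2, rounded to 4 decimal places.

1. box [0,46]×[0,80]: [(0, 0) (46, 0) (46, 80) (0, 80)]
2. ⊥bis P2·P0 via (7.395,41.505): [(0, 42.0256) (46, 38.7874) (46, 80) (0, 80)]  |A|=1821.3015
3. ⊥bis P2·P1 via (20.56,40.22): [(0, 42.0256) (21.5565, 40.5081) (46, 47.5753) (46, 80) (0, 80)]  |A|=1713.8978
4. ⊥bis P2·P3 via (11.34,74.99): [(0, 67.214) (18.6463, 80) (0, 80)]  |A|=119.2055
5. ⊥bis P2·P4 via (9.745,42.63): [(0, 67.214) (18.6463, 80) (0, 80)]  |A|=119.2055
6. ⊥bis P2·P5 via (21.38,73.365): [(0, 67.214) (18.6463, 80) (0, 80)]  |A|=119.2055
7. canonical 3-gon: [(0, 67.214) (18.6463, 80) (0, 80)]
8. shoelace: 119.2055

Area of P2's cell: 119.2055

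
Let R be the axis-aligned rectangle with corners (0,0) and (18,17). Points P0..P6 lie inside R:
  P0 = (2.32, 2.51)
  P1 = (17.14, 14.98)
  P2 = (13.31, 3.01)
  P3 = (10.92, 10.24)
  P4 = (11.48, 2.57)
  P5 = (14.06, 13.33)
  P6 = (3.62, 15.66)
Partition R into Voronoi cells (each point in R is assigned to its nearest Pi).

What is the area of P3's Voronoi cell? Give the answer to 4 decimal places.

Area of P3's cell: 58.8372

1. box [0,18]×[0,17]: [(0, 0) (18, 0) (18, 17) (0, 17)]
2. ⊥bis P3·P0 via (6.62,6.375): [(0, 13.7401) (12.3501, 0) (18, 0) (18, 17) (0, 17)]  |A|=221.1545
3. ⊥bis P3·P1 via (14.03,12.61): [(0, 13.7401) (12.3501, 0) (18, 0) (18, 7.4004) (10.6846, 17) (0, 17)]  |A|=186.0419
4. ⊥bis P3·P2 via (12.115,6.625): [(0, 13.7401) (7.7055, 5.1674) (17.2878, 8.335) (10.6846, 17) (0, 17)]  |A|=127.7469
5. ⊥bis P3·P4 via (11.2,6.405): [(0, 13.7401) (6.8768, 6.0894) (11.5202, 6.4284) (17.2878, 8.335) (10.6846, 17) (0, 17)]  |A|=125.4658
6. ⊥bis P3·P5 via (12.49,11.785): [(0, 13.7401) (6.8768, 6.0894) (11.5202, 6.4284) (16.2294, 7.9851) (7.358, 17) (0, 17)]  |A|=104.7309
7. ⊥bis P3·P6 via (7.27,12.95): [(4.3026, 8.9533) (6.8768, 6.0894) (11.5202, 6.4284) (16.2294, 7.9851) (9.0218, 15.3094)]  |A|=58.8372
8. canonical 5-gon: [(4.3026, 8.9533) (6.8768, 6.0894) (11.5202, 6.4284) (16.2294, 7.9851) (9.0218, 15.3094)]
9. shoelace: 58.8372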